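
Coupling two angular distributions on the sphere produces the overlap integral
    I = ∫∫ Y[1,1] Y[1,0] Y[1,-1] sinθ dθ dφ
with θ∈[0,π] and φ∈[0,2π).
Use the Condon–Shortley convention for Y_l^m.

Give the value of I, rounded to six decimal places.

Σlᵢ=3 odd — θ-integrand is odd under cosθ→−cosθ; I=0

0.000000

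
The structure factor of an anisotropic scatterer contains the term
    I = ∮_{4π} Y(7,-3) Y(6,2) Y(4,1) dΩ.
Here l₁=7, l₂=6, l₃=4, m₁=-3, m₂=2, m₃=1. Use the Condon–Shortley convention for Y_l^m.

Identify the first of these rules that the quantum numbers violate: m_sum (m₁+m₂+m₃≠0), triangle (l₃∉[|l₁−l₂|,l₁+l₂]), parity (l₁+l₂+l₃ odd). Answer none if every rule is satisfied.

parity

m₁+m₂+m₃ = -3 + 2 + 1 = 0  ✓
triangle: |7−6|=1 ≤ l₃=4 ≤ 7+6=13  ✓
parity: l₁+l₂+l₃ = 17 is odd  ✗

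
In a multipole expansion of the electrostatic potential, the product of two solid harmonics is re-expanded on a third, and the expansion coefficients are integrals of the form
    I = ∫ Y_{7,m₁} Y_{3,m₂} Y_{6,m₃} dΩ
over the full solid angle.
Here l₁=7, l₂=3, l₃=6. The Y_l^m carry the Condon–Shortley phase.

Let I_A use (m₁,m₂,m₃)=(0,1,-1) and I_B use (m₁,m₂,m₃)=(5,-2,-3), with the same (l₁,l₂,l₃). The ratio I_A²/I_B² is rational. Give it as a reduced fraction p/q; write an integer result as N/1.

l's match ⇒ only the (l;m) 3-j factors differ between A and B.
A: triangle coeff Δ(7,3,6) = 1/2042040; Σ_t [2,4]: t=2:+1/115200 t=3:−1/103680 t=4:+1/1451520 = -1/3628800; (3j)²=1/36465 [(7 3 6; 0 1 -1)], sign=+1
B: triangle coeff Δ(7,3,6) = 1/2042040; Σ_t [0,1]: t=0:+1/1935360 t=1:−1/4354560 = 1/3483648; (3j)²=125/12376 [(7 3 6; 5 -2 -3)], sign=-1
I_A²/I_B² = (1/36465)/(125/12376) = 56/20625

56/20625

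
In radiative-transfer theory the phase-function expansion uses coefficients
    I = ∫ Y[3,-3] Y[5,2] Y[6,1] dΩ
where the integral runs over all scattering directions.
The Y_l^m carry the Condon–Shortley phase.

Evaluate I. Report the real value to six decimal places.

Checks pass: Σm=0; 14 even; l₃=6∈[2,8].
(2·3+1)(2·5+1)(2·6+1) = 1001
Δ: 2! 4! 8! / 15! → 1/675675
sum: t=0:+1/8640 t=1:−1/2304 t=2:+1/8640 = -7/34560
3j²(3 5 6; 0 0 0) = Δ·Π!·Σ² = 7/429  (sign -1)
sum: t=2:+1/34560 = 1/34560
3j²(3 5 6; -3 2 1) = Δ·Π!·Σ² = 7/429  (sign -1)
combine: 4πI² = 1001·7/429·7/429 = 343/1287
take √, sign +1: I = 0.14563067

0.145631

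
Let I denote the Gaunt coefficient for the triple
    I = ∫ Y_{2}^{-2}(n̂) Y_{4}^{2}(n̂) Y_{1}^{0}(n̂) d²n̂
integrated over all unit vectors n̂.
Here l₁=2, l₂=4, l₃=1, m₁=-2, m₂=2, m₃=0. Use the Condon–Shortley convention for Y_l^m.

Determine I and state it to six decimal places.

0.000000

|2−4|≤1≤2+4 violated ⇒ I = 0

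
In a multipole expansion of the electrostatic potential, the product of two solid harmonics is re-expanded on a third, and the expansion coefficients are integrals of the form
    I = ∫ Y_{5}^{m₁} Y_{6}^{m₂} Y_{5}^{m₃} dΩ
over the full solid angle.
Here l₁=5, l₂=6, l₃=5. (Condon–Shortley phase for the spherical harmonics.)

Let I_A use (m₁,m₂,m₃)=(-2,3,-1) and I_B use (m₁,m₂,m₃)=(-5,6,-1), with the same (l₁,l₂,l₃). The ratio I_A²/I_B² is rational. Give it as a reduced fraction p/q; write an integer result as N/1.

l's match ⇒ only the (l;m) 3-j factors differ between A and B.
A: triangle coeff Δ(5,6,5) = 1/28588560; Σ_t [3,6]: t=3:−1/622080 t=4:+1/34560 t=5:−1/23040 t=6:+1/155520 = -1/103680; (3j)²=9/2431 [(5 6 5; -2 3 -1)], sign=-1
B: triangle coeff Δ(5,6,5) = 1/28588560; Σ_t [6,6]: t=6:+1/12441600 = 1/12441600; (3j)²=3/442 [(5 6 5; -5 6 -1)], sign=+1
I_A²/I_B² = (9/2431)/(3/442) = 6/11

6/11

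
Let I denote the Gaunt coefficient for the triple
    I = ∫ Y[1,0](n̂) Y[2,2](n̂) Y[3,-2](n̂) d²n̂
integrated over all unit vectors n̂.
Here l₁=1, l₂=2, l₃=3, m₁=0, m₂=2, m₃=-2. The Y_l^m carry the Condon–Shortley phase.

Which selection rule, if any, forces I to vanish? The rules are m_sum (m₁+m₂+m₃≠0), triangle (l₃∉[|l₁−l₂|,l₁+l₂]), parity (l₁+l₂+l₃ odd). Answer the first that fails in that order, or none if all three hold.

azimuthal sum: 0 + 2 − 2 = 0  ✓
1 ≤ 3 ≤ 3 (triangle on l)  ✓
L = 1 + 2 + 3 = 6 (even)  ✓

none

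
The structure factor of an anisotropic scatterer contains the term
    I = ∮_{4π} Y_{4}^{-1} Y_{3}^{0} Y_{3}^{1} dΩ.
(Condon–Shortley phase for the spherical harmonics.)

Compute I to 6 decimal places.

-0.099323

m-sum 0 ✓  L=10 even ✓  1≤3≤7 ✓
Π(2lᵢ+1) = 9×7×7 = 441
triangle coeff Δ(4,3,3) = 1/34650
Σ_t [1,3]: t=1:−1/72 t=2:+1/16 t=3:−1/72 = 5/144
(3j)²=2/77 [(4 3 3; 0 0 0)], sign=-1
Σ_t [1,3]: t=1:−1/288 t=2:+1/24 t=3:−1/48 = 5/288
(3j)²=5/462 [(4 3 3; -1 0 1)], sign=+1
⇒ 4πI² = 15/121
I = (-1)√(15/121/(4π)) = -0.09932258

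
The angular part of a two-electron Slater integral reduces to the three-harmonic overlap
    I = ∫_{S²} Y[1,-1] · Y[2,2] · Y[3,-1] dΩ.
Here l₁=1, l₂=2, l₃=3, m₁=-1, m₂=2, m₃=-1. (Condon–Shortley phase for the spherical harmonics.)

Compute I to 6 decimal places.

-0.082589

Checks pass: Σm=0; 6 even; l₃=3∈[1,3].
(2·1+1)(2·2+1)(2·3+1) = 105
Δ: 0! 2! 4! / 7! → 1/105
sum: t=0:+1/4 = 1/4
3j²(1 2 3; 0 0 0) = Δ·Π!·Σ² = 3/35  (sign -1)
sum: t=0:+1/48 = 1/48
3j²(1 2 3; -1 2 -1) = Δ·Π!·Σ² = 1/105  (sign +1)
combine: 4πI² = 105·3/35·1/105 = 3/35
take √, sign -1: I = -0.08258890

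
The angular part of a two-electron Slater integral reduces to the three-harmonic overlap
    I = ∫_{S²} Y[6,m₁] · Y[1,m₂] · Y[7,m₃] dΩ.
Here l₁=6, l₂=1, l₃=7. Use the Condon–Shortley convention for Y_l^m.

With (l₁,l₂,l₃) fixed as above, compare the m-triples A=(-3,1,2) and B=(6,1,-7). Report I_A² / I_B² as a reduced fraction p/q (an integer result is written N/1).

l's match ⇒ only the (l;m) 3-j factors differ between A and B.
A: triangle coeff Δ(6,1,7) = 1/1365; Σ_t [0,0]: t=0:+1/4354560 = 1/4354560; (3j)²=2/273 [(6 1 7; -3 1 2)], sign=-1
B: triangle coeff Δ(6,1,7) = 1/1365; Σ_t [0,0]: t=0:+1/958003200 = 1/958003200; (3j)²=1/15 [(6 1 7; 6 1 -7)], sign=+1
I_A²/I_B² = (2/273)/(1/15) = 10/91

10/91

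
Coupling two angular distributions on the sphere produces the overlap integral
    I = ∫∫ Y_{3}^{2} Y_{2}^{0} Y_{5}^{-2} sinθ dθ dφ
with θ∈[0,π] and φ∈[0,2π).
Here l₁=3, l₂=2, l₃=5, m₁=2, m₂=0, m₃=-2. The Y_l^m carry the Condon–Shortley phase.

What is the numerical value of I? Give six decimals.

0.190188

Checks pass: Σm=0; 10 even; l₃=5∈[1,5].
(2·3+1)(2·2+1)(2·5+1) = 385
Δ: 0! 6! 4! / 11! → 1/2310
sum: t=0:+1/144 = 1/144
3j²(3 2 5; 0 0 0) = Δ·Π!·Σ² = 10/231  (sign -1)
sum: t=0:+1/480 = 1/480
3j²(3 2 5; 2 0 -2) = Δ·Π!·Σ² = 3/110  (sign -1)
combine: 4πI² = 385·10/231·3/110 = 5/11
take √, sign +1: I = 0.19018827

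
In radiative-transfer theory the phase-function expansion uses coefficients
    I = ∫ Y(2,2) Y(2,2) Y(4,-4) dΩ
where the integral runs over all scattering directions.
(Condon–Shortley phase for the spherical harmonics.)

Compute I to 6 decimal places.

m-sum 0 ✓  L=8 even ✓  0≤4≤4 ✓
Π(2lᵢ+1) = 5×5×9 = 225
triangle coeff Δ(2,2,4) = 1/630
Σ_t [0,0]: t=0:+1/16 = 1/16
(3j)²=2/35 [(2 2 4; 0 0 0)], sign=+1
Σ_t [0,0]: t=0:+1/576 = 1/576
(3j)²=1/9 [(2 2 4; 2 2 -4)], sign=+1
⇒ 4πI² = 10/7
I = (+1)√(10/7/(4π)) = 0.33716777

0.337168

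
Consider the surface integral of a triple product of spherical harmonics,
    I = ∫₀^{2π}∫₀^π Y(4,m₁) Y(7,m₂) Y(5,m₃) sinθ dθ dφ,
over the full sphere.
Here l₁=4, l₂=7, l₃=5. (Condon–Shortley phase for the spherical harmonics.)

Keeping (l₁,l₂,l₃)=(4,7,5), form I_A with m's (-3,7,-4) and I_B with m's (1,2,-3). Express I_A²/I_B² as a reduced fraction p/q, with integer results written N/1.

l's match ⇒ only the (l;m) 3-j factors differ between A and B.
A: triangle coeff Δ(4,7,5) = 1/6126120; Σ_t [6,6]: t=6:+1/29030400 = 1/29030400; (3j)²=21/680 [(4 7 5; -3 7 -4)], sign=-1
B: triangle coeff Δ(4,7,5) = 1/6126120; Σ_t [1,3]: t=1:−1/9676800 t=2:+1/241920 t=3:−1/103680 = -163/29030400; (3j)²=26569/2042040 [(4 7 5; 1 2 -3)], sign=-1
I_A²/I_B² = (21/680)/(26569/2042040) = 63063/26569

63063/26569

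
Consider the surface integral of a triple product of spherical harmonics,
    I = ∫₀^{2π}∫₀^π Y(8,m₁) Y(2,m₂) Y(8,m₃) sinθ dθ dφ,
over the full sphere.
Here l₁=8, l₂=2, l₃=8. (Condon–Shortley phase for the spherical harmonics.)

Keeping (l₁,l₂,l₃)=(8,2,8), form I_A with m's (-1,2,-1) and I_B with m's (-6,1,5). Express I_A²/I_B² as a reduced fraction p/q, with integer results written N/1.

864/847

l's match ⇒ only the (l;m) 3-j factors differ between A and B.
A: triangle coeff Δ(8,2,8) = 1/348840; Σ_t [2,2]: t=2:+1/101606400 = 1/101606400; (3j)²=36/1615 [(8 2 8; -1 2 -1)], sign=-1
B: triangle coeff Δ(8,2,8) = 1/348840; Σ_t [1,2]: t=1:−1/12454041600 t=2:+1/1916006400 = 1/2264371200; (3j)²=847/38760 [(8 2 8; -6 1 5)], sign=-1
I_A²/I_B² = (36/1615)/(847/38760) = 864/847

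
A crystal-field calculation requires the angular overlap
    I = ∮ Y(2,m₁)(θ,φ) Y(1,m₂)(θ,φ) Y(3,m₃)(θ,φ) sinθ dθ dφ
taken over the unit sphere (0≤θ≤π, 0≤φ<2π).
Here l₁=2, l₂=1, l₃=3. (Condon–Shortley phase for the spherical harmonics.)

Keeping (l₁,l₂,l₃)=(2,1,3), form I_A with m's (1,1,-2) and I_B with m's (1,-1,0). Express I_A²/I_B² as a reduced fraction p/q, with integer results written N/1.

10/3

Shared (l₁,l₂,l₃)=(2,1,3): N and (l;000)² cancel in I_A²/I_B².
A: Δ = 0!·4!·2!/7! = 1/105; Racah Σ t=0..0: t=0:+1/12 = 1/12; ⇒ 3j(2 1 3; 1 1 -2)² = 2/21, sgn -1
B: Δ = 0!·4!·2!/7! = 1/105; Racah Σ t=0..0: t=0:+1/12 = 1/12; ⇒ 3j(2 1 3; 1 -1 0)² = 1/35, sgn -1
I_A²/I_B² = (2/21)/(1/35) = 10/3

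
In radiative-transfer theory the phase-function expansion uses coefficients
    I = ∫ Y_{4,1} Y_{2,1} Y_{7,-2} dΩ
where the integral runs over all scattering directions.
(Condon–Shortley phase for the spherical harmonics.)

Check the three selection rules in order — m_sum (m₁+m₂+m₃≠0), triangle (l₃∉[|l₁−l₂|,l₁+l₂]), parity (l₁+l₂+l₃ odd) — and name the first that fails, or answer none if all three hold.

m₁+m₂+m₃ = 1 + 1 − 2 = 0  ✓
triangle: |4−2|=2 ≤ l₃=7 ≤ 4+2=6  ✗
parity: l₁+l₂+l₃ = 13 is odd

triangle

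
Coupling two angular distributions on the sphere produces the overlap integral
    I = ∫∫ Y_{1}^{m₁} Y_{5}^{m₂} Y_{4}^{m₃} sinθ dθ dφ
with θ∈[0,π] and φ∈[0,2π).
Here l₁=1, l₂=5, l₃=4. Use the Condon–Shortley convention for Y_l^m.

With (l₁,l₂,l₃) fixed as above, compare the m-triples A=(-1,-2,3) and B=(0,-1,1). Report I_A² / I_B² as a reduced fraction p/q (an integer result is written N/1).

Same 1,5,4: normalisation and zero-m 3j drop out of the ratio.
A: Δ: 2! 0! 8! / 11! → 1/495; sum: t=2:+1/10080 = 1/10080; 3j²(1 5 4; -1 -2 3) = Δ·Π!·Σ² = 1/165  (sign -1)
B: Δ: 2! 0! 8! / 11! → 1/495; sum: t=1:−1/720 = -1/720; 3j²(1 5 4; 0 -1 1) = Δ·Π!·Σ² = 8/165  (sign +1)
I_A²/I_B² = (1/165)/(8/165) = 1/8

1/8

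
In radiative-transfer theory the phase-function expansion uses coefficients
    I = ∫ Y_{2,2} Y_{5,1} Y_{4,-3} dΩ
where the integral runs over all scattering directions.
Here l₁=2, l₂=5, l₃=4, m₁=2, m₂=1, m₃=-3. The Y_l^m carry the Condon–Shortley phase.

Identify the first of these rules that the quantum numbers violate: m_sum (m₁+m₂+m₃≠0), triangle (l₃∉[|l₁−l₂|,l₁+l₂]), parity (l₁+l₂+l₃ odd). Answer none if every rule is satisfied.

azimuthal sum: 2 + 1 − 3 = 0  ✓
3 ≤ 4 ≤ 7 (triangle on l)  ✓
L = 2 + 5 + 4 = 11 (odd)  ✗

parity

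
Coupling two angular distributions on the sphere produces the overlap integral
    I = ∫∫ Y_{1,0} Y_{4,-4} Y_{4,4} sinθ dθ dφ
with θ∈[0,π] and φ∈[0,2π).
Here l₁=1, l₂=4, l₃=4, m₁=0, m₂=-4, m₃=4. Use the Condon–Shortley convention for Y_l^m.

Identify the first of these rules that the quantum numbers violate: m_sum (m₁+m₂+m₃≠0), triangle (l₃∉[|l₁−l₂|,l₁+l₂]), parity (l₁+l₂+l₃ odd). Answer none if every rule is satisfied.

parity

Σmᵢ = 0  ✓
l₃∈[|l₁−l₂|,l₁+l₂]=[3,5], have l₃=4  ✓
Σlᵢ = 9 ⇒ odd  ✗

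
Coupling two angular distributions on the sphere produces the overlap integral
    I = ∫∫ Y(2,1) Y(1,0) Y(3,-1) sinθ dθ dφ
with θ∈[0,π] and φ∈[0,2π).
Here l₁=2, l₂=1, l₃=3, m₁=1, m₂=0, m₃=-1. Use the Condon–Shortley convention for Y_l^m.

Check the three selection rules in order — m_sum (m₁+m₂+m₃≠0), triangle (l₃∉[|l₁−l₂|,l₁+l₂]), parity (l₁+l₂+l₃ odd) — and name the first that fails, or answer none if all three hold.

none

m₁+m₂+m₃ = 1 + 0 − 1 = 0  ✓
triangle: |2−1|=1 ≤ l₃=3 ≤ 2+1=3  ✓
parity: l₁+l₂+l₃ = 6 is even  ✓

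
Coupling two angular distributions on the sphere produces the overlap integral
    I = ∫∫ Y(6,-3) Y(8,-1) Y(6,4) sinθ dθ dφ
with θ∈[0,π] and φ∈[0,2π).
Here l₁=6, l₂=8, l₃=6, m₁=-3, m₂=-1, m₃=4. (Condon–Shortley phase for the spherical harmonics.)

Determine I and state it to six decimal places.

Rules hold: Σm=0, L=20 even, 2≤6≤14.
N = 13·17·13 = 2873
Δ = 8!·4!·8!/21! = 1/1309458150
Racah Σ t=2..6: t=2:+1/49766400 t=3:−1/3110400 t=4:+1/1327104 t=5:−1/3110400 t=6:+1/49766400 = 1/6635520
⇒ 3j(6 8 6; 0 0 0)² = 350/46189, sgn +1
Racah Σ t=5..7: t=5:−1/24883200 t=6:+1/43545600 t=7:−1/812851200 = -1/54190080
⇒ 3j(6 8 6; -3 -1 4)² = 2430/323323, sgn -1
4πI² = N·(3j₀)²·(3jₘ)² = 121500/742577
I = -1·√(0.163619/4π) = -0.11410705

-0.114107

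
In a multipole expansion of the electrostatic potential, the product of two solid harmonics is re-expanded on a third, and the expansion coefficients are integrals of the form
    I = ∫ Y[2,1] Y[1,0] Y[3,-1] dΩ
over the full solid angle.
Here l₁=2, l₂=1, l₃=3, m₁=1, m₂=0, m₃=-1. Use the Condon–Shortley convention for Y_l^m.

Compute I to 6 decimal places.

-0.233597

Checks pass: Σm=0; 6 even; l₃=3∈[1,3].
(2·2+1)(2·1+1)(2·3+1) = 105
Δ: 0! 4! 2! / 7! → 1/105
sum: t=0:+1/4 = 1/4
3j²(2 1 3; 0 0 0) = Δ·Π!·Σ² = 3/35  (sign -1)
sum: t=0:+1/6 = 1/6
3j²(2 1 3; 1 0 -1) = Δ·Π!·Σ² = 8/105  (sign +1)
combine: 4πI² = 105·3/35·8/105 = 24/35
take √, sign -1: I = -0.23359668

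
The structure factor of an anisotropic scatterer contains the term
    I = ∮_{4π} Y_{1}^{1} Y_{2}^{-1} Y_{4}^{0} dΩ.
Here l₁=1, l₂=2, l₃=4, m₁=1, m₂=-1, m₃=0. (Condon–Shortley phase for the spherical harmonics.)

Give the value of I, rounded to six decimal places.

0.000000

l₃=4 ∉ [1,3] — triangle fails ⇒ I = 0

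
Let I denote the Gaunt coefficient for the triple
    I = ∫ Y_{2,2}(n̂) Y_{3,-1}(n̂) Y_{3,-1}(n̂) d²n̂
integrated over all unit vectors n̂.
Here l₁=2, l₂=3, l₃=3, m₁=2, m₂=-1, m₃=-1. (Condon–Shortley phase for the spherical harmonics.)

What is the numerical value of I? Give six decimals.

Rules hold: Σm=0, L=8 even, 1≤3≤5.
N = 5·7·7 = 245
Δ = 2!·2!·4!/9! = 1/3780
Racah Σ t=0..2: t=0:+1/24 t=1:−1/4 t=2:+1/24 = -1/6
⇒ 3j(2 3 3; 0 0 0)² = 4/105, sgn +1
Racah Σ t=0..0: t=0:+1/16 = 1/16
⇒ 3j(2 3 3; 2 -1 -1)² = 2/35, sgn +1
4πI² = N·(3j₀)²·(3jₘ)² = 8/15
I = +1·√(0.533333/4π) = 0.20601291

0.206013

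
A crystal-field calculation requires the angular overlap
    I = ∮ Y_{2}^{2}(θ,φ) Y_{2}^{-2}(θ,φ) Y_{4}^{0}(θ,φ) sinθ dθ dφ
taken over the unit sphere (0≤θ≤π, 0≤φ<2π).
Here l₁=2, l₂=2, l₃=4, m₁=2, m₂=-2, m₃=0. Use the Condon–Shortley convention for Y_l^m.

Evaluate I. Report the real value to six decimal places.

0.040299

m-sum 0 ✓  L=8 even ✓  0≤4≤4 ✓
Π(2lᵢ+1) = 5×5×9 = 225
triangle coeff Δ(2,2,4) = 1/630
Σ_t [0,0]: t=0:+1/16 = 1/16
(3j)²=2/35 [(2 2 4; 0 0 0)], sign=+1
Σ_t [0,0]: t=0:+1/576 = 1/576
(3j)²=1/630 [(2 2 4; 2 -2 0)], sign=+1
⇒ 4πI² = 1/49
I = (+1)√(1/49/(4π)) = 0.04029926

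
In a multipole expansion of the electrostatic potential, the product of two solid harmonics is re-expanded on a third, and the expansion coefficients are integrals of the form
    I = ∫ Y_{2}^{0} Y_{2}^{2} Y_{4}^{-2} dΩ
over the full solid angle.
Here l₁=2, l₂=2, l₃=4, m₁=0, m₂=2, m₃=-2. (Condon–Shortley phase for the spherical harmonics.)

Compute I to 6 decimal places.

0.156078

Rules hold: Σm=0, L=8 even, 0≤4≤4.
N = 5·5·9 = 225
Δ = 0!·4!·4!/9! = 1/630
Racah Σ t=0..0: t=0:+1/16 = 1/16
⇒ 3j(2 2 4; 0 0 0)² = 2/35, sgn +1
Racah Σ t=0..0: t=0:+1/96 = 1/96
⇒ 3j(2 2 4; 0 2 -2)² = 1/42, sgn +1
4πI² = N·(3j₀)²·(3jₘ)² = 15/49
I = +1·√(0.306122/4π) = 0.15607835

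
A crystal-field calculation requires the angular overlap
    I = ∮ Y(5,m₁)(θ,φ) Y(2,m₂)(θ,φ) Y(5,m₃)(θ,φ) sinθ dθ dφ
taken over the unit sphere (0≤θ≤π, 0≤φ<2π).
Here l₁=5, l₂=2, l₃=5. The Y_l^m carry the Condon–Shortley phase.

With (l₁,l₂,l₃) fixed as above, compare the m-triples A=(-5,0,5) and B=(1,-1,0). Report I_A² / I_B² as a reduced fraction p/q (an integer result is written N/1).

Shared (l₁,l₂,l₃)=(5,2,5): N and (l;000)² cancel in I_A²/I_B².
A: Δ = 2!·8!·2!/13! = 1/38610; Racah Σ t=2..2: t=2:+1/161280 = 1/161280; ⇒ 3j(5 2 5; -5 0 5)² = 15/286, sgn +1
B: Δ = 2!·8!·2!/13! = 1/38610; Racah Σ t=0..1: t=0:+1/1152 t=1:−1/1440 = 1/5760; ⇒ 3j(5 2 5; 1 -1 0)² = 1/858, sgn -1
I_A²/I_B² = (15/286)/(1/858) = 45/1

45/1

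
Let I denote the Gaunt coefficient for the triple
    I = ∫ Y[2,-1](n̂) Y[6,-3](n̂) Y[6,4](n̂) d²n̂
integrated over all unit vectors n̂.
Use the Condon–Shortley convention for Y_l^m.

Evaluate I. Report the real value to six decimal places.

m-sum 0 ✓  L=14 even ✓  4≤6≤8 ✓
Π(2lᵢ+1) = 5×13×13 = 845
triangle coeff Δ(2,6,6) = 1/90090
Σ_t [0,2]: t=0:+1/69120 t=1:−1/14400 t=2:+1/69120 = -7/172800
(3j)²=14/715 [(2 6 6; 0 0 0)], sign=-1
Σ_t [1,2]: t=1:−1/161280 t=2:+1/725760 = -1/207360
(3j)²=7/286 [(2 6 6; -1 -3 4)], sign=-1
⇒ 4πI² = 49/121
I = (+1)√(49/121/(4π)) = 0.17951487

0.179515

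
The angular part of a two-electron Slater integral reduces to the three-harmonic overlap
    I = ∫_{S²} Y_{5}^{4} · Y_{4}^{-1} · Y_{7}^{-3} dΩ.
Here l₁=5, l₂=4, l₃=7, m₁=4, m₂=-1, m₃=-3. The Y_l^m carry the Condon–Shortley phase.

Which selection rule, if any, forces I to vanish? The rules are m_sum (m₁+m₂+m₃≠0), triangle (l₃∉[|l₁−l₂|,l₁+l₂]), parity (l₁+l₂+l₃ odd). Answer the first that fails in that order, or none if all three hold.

azimuthal sum: 4 − 1 − 3 = 0  ✓
1 ≤ 7 ≤ 9 (triangle on l)  ✓
L = 5 + 4 + 7 = 16 (even)  ✓

none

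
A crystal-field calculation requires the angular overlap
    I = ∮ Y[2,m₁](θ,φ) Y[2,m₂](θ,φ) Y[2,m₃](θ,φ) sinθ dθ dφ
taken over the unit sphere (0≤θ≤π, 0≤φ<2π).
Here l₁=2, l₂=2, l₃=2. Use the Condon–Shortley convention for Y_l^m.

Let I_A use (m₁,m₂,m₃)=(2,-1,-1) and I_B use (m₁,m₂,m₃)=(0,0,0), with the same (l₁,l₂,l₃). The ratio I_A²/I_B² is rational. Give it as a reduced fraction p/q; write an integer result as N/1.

3/2

Same 2,2,2: normalisation and zero-m 3j drop out of the ratio.
A: Δ: 2! 2! 2! / 7! → 1/630; sum: t=0:+1/4 = 1/4; 3j²(2 2 2; 2 -1 -1) = Δ·Π!·Σ² = 3/35  (sign -1)
B: Δ: 2! 2! 2! / 7! → 1/630; sum: t=0:+1/8 t=1:−1/1 t=2:+1/8 = -3/4; 3j²(2 2 2; 0 0 0) = Δ·Π!·Σ² = 2/35  (sign -1)
I_A²/I_B² = (3/35)/(2/35) = 3/2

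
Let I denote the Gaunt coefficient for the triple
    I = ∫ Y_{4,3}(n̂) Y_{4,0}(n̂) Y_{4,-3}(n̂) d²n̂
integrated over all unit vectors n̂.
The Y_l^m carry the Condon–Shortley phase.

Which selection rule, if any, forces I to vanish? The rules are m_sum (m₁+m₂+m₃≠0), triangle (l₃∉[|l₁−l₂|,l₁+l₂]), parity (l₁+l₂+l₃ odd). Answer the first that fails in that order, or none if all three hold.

m₁+m₂+m₃ = 3 + 0 − 3 = 0  ✓
triangle: |4−4|=0 ≤ l₃=4 ≤ 4+4=8  ✓
parity: l₁+l₂+l₃ = 12 is even  ✓

none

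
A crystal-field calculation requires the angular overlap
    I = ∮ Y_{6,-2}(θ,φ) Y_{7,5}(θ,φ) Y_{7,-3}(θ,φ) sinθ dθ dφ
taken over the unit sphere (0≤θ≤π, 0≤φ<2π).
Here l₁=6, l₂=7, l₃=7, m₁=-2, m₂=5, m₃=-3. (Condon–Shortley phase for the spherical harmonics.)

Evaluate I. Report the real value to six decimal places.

m-sum 0 ✓  L=20 even ✓  1≤7≤13 ✓
Π(2lᵢ+1) = 13×15×15 = 2925
triangle coeff Δ(6,7,7) = 1/2444321880
Σ_t [0,6]: t=0:+1/2612736000 t=1:−1/20736000 t=2:+1/1658880 t=3:−1/746496 t=4:+1/1658880 t=5:−1/20736000 t=6:+1/2612736000 = -1/4354560
(3j)²=1000/138567 [(6 7 7; 0 0 0)], sign=+1
Σ_t [4,6]: t=4:+1/92897280 t=5:−1/21772800 t=6:+1/49766400 = -1/66355200
(3j)²=63/8398 [(6 7 7; -2 5 -3)], sign=-1
⇒ 4πI² = 2362500/14919047
I = (-1)√(2362500/14919047/(4π)) = -0.11225623

-0.112256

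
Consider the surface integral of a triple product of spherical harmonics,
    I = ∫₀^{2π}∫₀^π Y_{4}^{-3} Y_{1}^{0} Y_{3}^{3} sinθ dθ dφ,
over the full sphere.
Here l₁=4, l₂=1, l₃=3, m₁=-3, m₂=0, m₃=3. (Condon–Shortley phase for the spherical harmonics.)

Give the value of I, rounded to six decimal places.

Checks pass: Σm=0; 8 even; l₃=3∈[3,5].
(2·4+1)(2·1+1)(2·3+1) = 189
Δ: 2! 6! 0! / 9! → 1/252
sum: t=1:−1/36 = -1/36
3j²(4 1 3; 0 0 0) = Δ·Π!·Σ² = 4/63  (sign +1)
sum: t=1:−1/720 = -1/720
3j²(4 1 3; -3 0 3) = Δ·Π!·Σ² = 1/36  (sign -1)
combine: 4πI² = 189·4/63·1/36 = 1/3
take √, sign -1: I = -0.16286750

-0.162868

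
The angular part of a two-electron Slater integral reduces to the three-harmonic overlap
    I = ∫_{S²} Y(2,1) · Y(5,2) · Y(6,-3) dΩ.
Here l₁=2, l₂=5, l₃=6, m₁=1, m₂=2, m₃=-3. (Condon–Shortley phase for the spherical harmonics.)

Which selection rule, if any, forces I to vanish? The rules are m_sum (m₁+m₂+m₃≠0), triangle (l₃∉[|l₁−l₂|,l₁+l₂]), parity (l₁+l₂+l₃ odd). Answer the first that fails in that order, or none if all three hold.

parity

Σmᵢ = 0  ✓
l₃∈[|l₁−l₂|,l₁+l₂]=[3,7], have l₃=6  ✓
Σlᵢ = 13 ⇒ odd  ✗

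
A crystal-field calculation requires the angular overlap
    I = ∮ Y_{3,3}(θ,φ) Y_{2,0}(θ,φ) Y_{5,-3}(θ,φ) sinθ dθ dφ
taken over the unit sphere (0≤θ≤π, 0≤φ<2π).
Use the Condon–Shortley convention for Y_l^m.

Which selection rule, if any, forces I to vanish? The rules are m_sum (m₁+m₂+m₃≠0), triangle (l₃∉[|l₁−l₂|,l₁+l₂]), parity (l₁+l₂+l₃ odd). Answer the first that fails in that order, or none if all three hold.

m₁+m₂+m₃ = 3 + 0 − 3 = 0  ✓
triangle: |3−2|=1 ≤ l₃=5 ≤ 3+2=5  ✓
parity: l₁+l₂+l₃ = 10 is even  ✓

none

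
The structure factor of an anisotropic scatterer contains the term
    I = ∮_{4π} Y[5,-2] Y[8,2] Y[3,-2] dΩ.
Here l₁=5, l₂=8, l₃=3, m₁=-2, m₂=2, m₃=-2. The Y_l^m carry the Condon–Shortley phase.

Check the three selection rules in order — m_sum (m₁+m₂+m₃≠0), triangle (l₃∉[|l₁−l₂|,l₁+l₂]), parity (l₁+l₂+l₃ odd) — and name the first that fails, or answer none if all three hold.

Σmᵢ = -2  ✗
l₃∈[|l₁−l₂|,l₁+l₂]=[3,13], have l₃=3
Σlᵢ = 16 ⇒ even

m_sum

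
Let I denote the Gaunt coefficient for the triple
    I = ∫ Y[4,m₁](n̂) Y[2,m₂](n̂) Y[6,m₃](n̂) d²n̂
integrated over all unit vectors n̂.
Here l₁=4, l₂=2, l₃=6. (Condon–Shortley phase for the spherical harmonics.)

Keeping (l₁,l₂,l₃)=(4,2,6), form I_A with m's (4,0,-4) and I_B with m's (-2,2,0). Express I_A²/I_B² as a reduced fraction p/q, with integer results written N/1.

3/1

Shared (l₁,l₂,l₃)=(4,2,6): N and (l;000)² cancel in I_A²/I_B².
A: Δ = 0!·8!·4!/13! = 1/6435; Racah Σ t=0..0: t=0:+1/161280 = 1/161280; ⇒ 3j(4 2 6; 4 0 -4)² = 1/143, sgn +1
B: Δ = 0!·8!·4!/13! = 1/6435; Racah Σ t=0..0: t=0:+1/34560 = 1/34560; ⇒ 3j(4 2 6; -2 2 0)² = 1/429, sgn +1
I_A²/I_B² = (1/143)/(1/429) = 3/1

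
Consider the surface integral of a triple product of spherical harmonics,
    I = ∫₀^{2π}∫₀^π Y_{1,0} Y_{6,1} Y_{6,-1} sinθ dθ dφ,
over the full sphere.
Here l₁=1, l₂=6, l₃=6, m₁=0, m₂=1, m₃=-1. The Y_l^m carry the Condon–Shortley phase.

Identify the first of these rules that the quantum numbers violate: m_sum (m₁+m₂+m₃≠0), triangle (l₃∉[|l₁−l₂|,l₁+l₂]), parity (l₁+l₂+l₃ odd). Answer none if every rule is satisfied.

azimuthal sum: 0 + 1 − 1 = 0  ✓
5 ≤ 6 ≤ 7 (triangle on l)  ✓
L = 1 + 6 + 6 = 13 (odd)  ✗

parity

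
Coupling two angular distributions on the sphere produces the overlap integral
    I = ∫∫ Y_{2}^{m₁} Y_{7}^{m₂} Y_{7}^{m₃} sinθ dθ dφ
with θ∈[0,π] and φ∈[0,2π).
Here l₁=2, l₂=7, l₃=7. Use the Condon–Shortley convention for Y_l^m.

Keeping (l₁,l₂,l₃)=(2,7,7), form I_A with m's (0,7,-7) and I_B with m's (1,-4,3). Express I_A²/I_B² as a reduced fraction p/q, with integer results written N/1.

169/66

Shared (l₁,l₂,l₃)=(2,7,7): N and (l;000)² cancel in I_A²/I_B².
A: Δ = 2!·2!·12!/17! = 1/185640; Racah Σ t=2..2: t=2:+1/1916006400 = 1/1916006400; ⇒ 3j(2 7 7; 0 7 -7)² = 91/2040, sgn +1
B: Δ = 2!·2!·12!/17! = 1/185640; Racah Σ t=0..1: t=0:+1/4354560 t=1:−1/14515200 = 1/6220800; ⇒ 3j(2 7 7; 1 -4 3)² = 77/4420, sgn +1
I_A²/I_B² = (91/2040)/(77/4420) = 169/66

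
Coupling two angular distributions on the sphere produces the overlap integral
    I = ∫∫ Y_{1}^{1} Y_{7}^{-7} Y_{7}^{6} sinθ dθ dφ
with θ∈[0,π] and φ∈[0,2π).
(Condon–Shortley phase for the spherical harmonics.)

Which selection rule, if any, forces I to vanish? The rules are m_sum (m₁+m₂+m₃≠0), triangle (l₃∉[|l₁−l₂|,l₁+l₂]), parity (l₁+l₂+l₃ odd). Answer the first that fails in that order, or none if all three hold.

parity

azimuthal sum: 1 − 7 + 6 = 0  ✓
6 ≤ 7 ≤ 8 (triangle on l)  ✓
L = 1 + 7 + 7 = 15 (odd)  ✗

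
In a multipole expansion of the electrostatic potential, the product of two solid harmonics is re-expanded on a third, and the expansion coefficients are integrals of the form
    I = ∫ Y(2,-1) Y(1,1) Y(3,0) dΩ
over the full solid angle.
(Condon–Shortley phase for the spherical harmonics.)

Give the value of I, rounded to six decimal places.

Rules hold: Σm=0, L=6 even, 1≤3≤3.
N = 5·3·7 = 105
Δ = 0!·4!·2!/7! = 1/105
Racah Σ t=0..0: t=0:+1/4 = 1/4
⇒ 3j(2 1 3; 0 0 0)² = 3/35, sgn -1
Racah Σ t=0..0: t=0:+1/12 = 1/12
⇒ 3j(2 1 3; -1 1 0)² = 1/35, sgn -1
4πI² = N·(3j₀)²·(3jₘ)² = 9/35
I = +1·√(0.257143/4π) = 0.14304817

0.143048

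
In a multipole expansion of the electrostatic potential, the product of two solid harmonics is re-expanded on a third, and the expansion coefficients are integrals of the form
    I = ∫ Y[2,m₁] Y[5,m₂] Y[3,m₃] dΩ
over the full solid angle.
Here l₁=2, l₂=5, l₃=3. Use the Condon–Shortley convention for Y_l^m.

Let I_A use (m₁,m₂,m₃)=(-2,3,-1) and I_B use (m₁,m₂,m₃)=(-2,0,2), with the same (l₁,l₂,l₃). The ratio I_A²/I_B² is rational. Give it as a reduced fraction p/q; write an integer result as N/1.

14/1

Same 2,5,3: normalisation and zero-m 3j drop out of the ratio.
A: Δ: 4! 0! 6! / 11! → 1/2310; sum: t=4:+1/1152 = 1/1152; 3j²(2 5 3; -2 3 -1) = Δ·Π!·Σ² = 1/33  (sign +1)
B: Δ: 4! 0! 6! / 11! → 1/2310; sum: t=4:+1/2880 = 1/2880; 3j²(2 5 3; -2 0 2) = Δ·Π!·Σ² = 1/462  (sign -1)
I_A²/I_B² = (1/33)/(1/462) = 14/1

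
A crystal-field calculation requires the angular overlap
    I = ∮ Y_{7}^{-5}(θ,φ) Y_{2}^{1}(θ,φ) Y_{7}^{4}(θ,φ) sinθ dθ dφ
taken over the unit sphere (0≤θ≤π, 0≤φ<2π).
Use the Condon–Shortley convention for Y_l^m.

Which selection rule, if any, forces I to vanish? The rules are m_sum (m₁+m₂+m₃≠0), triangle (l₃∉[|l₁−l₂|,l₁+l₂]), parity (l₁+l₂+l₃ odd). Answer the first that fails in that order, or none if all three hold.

none

azimuthal sum: -5 + 1 + 4 = 0  ✓
5 ≤ 7 ≤ 9 (triangle on l)  ✓
L = 7 + 2 + 7 = 16 (even)  ✓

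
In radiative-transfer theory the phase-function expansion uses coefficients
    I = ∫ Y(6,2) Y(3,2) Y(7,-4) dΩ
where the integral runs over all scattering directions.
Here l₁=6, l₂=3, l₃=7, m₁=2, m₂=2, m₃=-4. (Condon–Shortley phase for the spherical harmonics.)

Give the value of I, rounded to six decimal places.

0.049256

Rules hold: Σm=0, L=16 even, 3≤7≤9.
N = 13·7·15 = 1365
Δ = 2!·10!·4!/17! = 1/2042040
Racah Σ t=0..2: t=0:+1/207360 t=1:−1/57600 t=2:+1/207360 = -1/129600
⇒ 3j(6 3 7; 0 0 0)² = 168/12155, sgn +1
Racah Σ t=1..2: t=1:−1/725760 t=2:+1/967680 = -1/2903040
⇒ 3j(6 3 7; 2 2 -4)² = 5/3094, sgn +1
4πI² = N·(3j₀)²·(3jₘ)² = 1260/41327
I = +1·√(0.0304885/4π) = 0.04925648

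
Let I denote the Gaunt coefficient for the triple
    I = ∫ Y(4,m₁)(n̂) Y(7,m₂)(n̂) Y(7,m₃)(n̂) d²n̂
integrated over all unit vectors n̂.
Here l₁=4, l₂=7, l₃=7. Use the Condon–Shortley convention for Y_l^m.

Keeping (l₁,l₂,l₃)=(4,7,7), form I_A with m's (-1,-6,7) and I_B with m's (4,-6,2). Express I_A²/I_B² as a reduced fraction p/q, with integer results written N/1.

143/25

Same 4,7,7: normalisation and zero-m 3j drop out of the ratio.
A: Δ: 4! 4! 10! / 19! → 1/58198140; sum: t=1:−1/522547200 = -1/522547200; 3j²(4 7 7; -1 -6 7) = Δ·Π!·Σ² = 143/5814  (sign -1)
B: Δ: 4! 4! 10! / 19! → 1/58198140; sum: t=0:+1/209018880 = 1/209018880; 3j²(4 7 7; 4 -6 2) = Δ·Π!·Σ² = 25/5814  (sign -1)
I_A²/I_B² = (143/5814)/(25/5814) = 143/25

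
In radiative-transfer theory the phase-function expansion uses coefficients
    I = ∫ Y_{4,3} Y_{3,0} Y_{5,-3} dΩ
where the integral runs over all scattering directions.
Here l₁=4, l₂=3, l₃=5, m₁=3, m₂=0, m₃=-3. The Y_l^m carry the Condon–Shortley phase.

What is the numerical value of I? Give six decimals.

0.103862

Checks pass: Σm=0; 12 even; l₃=5∈[1,7].
(2·4+1)(2·3+1)(2·5+1) = 693
Δ: 2! 6! 4! / 13! → 1/180180
sum: t=0:+1/576 t=1:−1/144 t=2:+1/576 = -1/288
3j²(4 3 5; 0 0 0) = Δ·Π!·Σ² = 20/1001  (sign +1)
sum: t=0:+1/1440 t=1:−1/2880 = 1/2880
3j²(4 3 5; 3 0 -3) = Δ·Π!·Σ² = 7/715  (sign +1)
combine: 4πI² = 693·20/1001·7/715 = 252/1859
take √, sign +1: I = 0.10386175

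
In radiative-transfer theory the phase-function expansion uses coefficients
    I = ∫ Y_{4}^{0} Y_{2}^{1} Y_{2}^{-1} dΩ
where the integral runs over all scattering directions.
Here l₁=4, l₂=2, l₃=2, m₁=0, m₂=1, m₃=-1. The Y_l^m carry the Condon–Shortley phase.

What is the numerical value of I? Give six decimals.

Rules hold: Σm=0, L=8 even, 2≤2≤6.
N = 9·5·5 = 225
Δ = 4!·4!·0!/9! = 1/630
Racah Σ t=2..2: t=2:+1/16 = 1/16
⇒ 3j(4 2 2; 0 0 0)² = 2/35, sgn +1
Racah Σ t=3..3: t=3:−1/36 = -1/36
⇒ 3j(4 2 2; 0 1 -1)² = 8/315, sgn +1
4πI² = N·(3j₀)²·(3jₘ)² = 16/49
I = +1·√(0.326531/4π) = 0.16119702

0.161197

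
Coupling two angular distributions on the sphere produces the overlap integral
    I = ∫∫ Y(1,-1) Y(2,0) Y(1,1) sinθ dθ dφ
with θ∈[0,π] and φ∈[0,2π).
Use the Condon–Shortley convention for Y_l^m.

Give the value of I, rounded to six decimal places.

0.126157

Rules hold: Σm=0, L=4 even, 1≤1≤3.
N = 3·5·3 = 45
Δ = 2!·0!·2!/5! = 1/30
Racah Σ t=1..1: t=1:−1/1 = -1/1
⇒ 3j(1 2 1; 0 0 0)² = 2/15, sgn +1
Racah Σ t=2..2: t=2:+1/4 = 1/4
⇒ 3j(1 2 1; -1 0 1)² = 1/30, sgn +1
4πI² = N·(3j₀)²·(3jₘ)² = 1/5
I = +1·√(0.2/4π) = 0.12615663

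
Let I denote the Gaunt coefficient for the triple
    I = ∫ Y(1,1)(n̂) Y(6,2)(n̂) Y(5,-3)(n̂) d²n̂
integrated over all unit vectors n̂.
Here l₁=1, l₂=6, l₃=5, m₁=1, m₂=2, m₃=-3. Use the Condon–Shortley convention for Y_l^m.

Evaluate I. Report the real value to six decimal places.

0.100084

Rules hold: Σm=0, L=12 even, 5≤5≤7.
N = 3·13·11 = 429
Δ = 2!·0!·10!/13! = 1/858
Racah Σ t=1..1: t=1:−1/14400 = -1/14400
⇒ 3j(1 6 5; 0 0 0)² = 6/143, sgn +1
Racah Σ t=0..0: t=0:+1/161280 = 1/161280
⇒ 3j(1 6 5; 1 2 -3)² = 1/143, sgn +1
4πI² = N·(3j₀)²·(3jₘ)² = 18/143
I = +1·√(0.125874/4π) = 0.10008369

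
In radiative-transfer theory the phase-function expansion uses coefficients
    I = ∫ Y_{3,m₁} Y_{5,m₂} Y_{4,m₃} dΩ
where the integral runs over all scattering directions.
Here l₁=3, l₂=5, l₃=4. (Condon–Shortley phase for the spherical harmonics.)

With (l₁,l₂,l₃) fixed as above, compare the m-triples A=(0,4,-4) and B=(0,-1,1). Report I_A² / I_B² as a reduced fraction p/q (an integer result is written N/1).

Shared (l₁,l₂,l₃)=(3,5,4): N and (l;000)² cancel in I_A²/I_B².
A: Δ = 4!·2!·6!/13! = 1/180180; Racah Σ t=3..3: t=3:−1/8640 = -1/8640; ⇒ 3j(3 5 4; 0 4 -4)² = 28/715, sgn -1
B: Δ = 4!·2!·6!/13! = 1/180180; Racah Σ t=1..3: t=1:−1/432 t=2:+1/192 t=3:−1/1440 = 19/8640; ⇒ 3j(3 5 4; 0 -1 1)² = 361/30030, sgn -1
I_A²/I_B² = (28/715)/(361/30030) = 1176/361

1176/361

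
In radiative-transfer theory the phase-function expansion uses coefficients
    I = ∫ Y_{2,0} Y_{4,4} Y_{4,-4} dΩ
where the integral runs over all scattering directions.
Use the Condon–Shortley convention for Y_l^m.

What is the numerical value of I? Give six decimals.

Checks pass: Σm=0; 10 even; l₃=4∈[2,6].
(2·2+1)(2·4+1)(2·4+1) = 405
Δ: 2! 2! 6! / 11! → 1/13860
sum: t=0:+1/192 t=1:−1/36 t=2:+1/192 = -5/288
3j²(2 4 4; 0 0 0) = Δ·Π!·Σ² = 20/693  (sign -1)
sum: t=2:+1/2880 = 1/2880
3j²(2 4 4; 0 4 -4) = Δ·Π!·Σ² = 28/495  (sign +1)
combine: 4πI² = 405·20/693·28/495 = 80/121
take √, sign -1: I = -0.22937568

-0.229376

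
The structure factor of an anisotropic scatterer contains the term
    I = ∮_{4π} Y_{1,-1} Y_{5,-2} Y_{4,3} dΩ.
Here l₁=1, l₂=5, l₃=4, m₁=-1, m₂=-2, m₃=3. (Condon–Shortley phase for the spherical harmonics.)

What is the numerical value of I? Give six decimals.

0.085055

Rules hold: Σm=0, L=10 even, 4≤4≤6.
N = 3·11·9 = 297
Δ = 2!·0!·8!/11! = 1/495
Racah Σ t=1..1: t=1:−1/576 = -1/576
⇒ 3j(1 5 4; 0 0 0)² = 5/99, sgn -1
Racah Σ t=2..2: t=2:+1/10080 = 1/10080
⇒ 3j(1 5 4; -1 -2 3)² = 1/165, sgn -1
4πI² = N·(3j₀)²·(3jₘ)² = 1/11
I = +1·√(0.0909091/4π) = 0.08505478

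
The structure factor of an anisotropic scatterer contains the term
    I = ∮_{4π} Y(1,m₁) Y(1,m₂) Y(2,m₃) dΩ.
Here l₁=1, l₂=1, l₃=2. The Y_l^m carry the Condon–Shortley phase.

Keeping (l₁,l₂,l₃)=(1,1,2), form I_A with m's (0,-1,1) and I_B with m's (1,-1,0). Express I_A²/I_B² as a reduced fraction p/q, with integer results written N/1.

3/1

Shared (l₁,l₂,l₃)=(1,1,2): N and (l;000)² cancel in I_A²/I_B².
A: Δ = 0!·2!·2!/5! = 1/30; Racah Σ t=0..0: t=0:+1/2 = 1/2; ⇒ 3j(1 1 2; 0 -1 1)² = 1/10, sgn -1
B: Δ = 0!·2!·2!/5! = 1/30; Racah Σ t=0..0: t=0:+1/4 = 1/4; ⇒ 3j(1 1 2; 1 -1 0)² = 1/30, sgn +1
I_A²/I_B² = (1/10)/(1/30) = 3/1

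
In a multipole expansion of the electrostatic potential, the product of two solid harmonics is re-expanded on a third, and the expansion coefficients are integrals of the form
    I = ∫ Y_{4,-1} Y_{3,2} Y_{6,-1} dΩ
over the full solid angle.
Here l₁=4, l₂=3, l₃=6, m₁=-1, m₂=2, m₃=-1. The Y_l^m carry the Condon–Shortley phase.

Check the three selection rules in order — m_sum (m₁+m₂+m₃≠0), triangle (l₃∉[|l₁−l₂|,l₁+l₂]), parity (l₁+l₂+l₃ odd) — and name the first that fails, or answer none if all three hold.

m₁+m₂+m₃ = -1 + 2 − 1 = 0  ✓
triangle: |4−3|=1 ≤ l₃=6 ≤ 4+3=7  ✓
parity: l₁+l₂+l₃ = 13 is odd  ✗

parity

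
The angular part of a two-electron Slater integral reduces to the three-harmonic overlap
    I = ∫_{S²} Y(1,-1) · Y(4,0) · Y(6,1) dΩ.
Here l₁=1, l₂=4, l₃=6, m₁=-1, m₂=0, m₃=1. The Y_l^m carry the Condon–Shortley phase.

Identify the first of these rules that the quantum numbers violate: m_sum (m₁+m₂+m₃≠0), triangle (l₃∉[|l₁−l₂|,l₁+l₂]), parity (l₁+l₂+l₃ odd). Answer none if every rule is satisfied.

triangle

m₁+m₂+m₃ = -1 + 0 + 1 = 0  ✓
triangle: |1−4|=3 ≤ l₃=6 ≤ 1+4=5  ✗
parity: l₁+l₂+l₃ = 11 is odd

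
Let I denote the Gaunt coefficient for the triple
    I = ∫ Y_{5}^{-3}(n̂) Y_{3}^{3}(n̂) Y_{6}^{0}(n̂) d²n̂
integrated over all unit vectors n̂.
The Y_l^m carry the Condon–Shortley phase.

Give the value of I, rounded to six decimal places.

-0.110086

Checks pass: Σm=0; 14 even; l₃=6∈[2,8].
(2·5+1)(2·3+1)(2·6+1) = 1001
Δ: 2! 8! 4! / 15! → 1/675675
sum: t=0:+1/8640 t=1:−1/2304 t=2:+1/8640 = -7/34560
3j²(5 3 6; 0 0 0) = Δ·Π!·Σ² = 7/429  (sign -1)
sum: t=2:+1/69120 = 1/69120
3j²(5 3 6; -3 3 0) = Δ·Π!·Σ² = 4/429  (sign +1)
combine: 4πI² = 1001·7/429·4/429 = 196/1287
take √, sign -1: I = -0.11008644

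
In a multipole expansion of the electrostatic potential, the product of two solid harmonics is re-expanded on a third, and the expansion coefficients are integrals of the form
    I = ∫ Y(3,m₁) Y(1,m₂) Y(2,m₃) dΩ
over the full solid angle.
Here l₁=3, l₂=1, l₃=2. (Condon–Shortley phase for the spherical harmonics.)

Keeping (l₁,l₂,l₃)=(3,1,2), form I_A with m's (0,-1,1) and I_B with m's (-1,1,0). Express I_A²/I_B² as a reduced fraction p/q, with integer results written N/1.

Shared (l₁,l₂,l₃)=(3,1,2): N and (l;000)² cancel in I_A²/I_B².
A: Δ = 2!·4!·0!/7! = 1/105; Racah Σ t=0..0: t=0:+1/12 = 1/12; ⇒ 3j(3 1 2; 0 -1 1)² = 1/35, sgn -1
B: Δ = 2!·4!·0!/7! = 1/105; Racah Σ t=2..2: t=2:+1/8 = 1/8; ⇒ 3j(3 1 2; -1 1 0)² = 2/35, sgn +1
I_A²/I_B² = (1/35)/(2/35) = 1/2

1/2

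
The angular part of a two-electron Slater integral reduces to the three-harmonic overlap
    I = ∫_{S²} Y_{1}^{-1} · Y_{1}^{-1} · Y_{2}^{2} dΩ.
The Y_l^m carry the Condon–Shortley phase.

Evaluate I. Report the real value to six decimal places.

m-sum 0 ✓  L=4 even ✓  0≤2≤2 ✓
Π(2lᵢ+1) = 3×3×5 = 45
triangle coeff Δ(1,1,2) = 1/30
Σ_t [0,0]: t=0:+1/1 = 1/1
(3j)²=2/15 [(1 1 2; 0 0 0)], sign=+1
Σ_t [0,0]: t=0:+1/4 = 1/4
(3j)²=1/5 [(1 1 2; -1 -1 2)], sign=+1
⇒ 4πI² = 6/5
I = (+1)√(6/5/(4π)) = 0.30901936

0.309019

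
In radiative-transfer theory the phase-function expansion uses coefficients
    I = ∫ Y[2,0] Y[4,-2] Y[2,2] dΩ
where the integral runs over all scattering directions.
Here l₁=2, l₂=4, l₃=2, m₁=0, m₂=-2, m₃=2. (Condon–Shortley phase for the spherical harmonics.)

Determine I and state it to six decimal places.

Rules hold: Σm=0, L=8 even, 2≤2≤6.
N = 5·9·5 = 225
Δ = 4!·0!·4!/9! = 1/630
Racah Σ t=2..2: t=2:+1/16 = 1/16
⇒ 3j(2 4 2; 0 0 0)² = 2/35, sgn +1
Racah Σ t=2..2: t=2:+1/96 = 1/96
⇒ 3j(2 4 2; 0 -2 2)² = 1/42, sgn +1
4πI² = N·(3j₀)²·(3jₘ)² = 15/49
I = +1·√(0.306122/4π) = 0.15607835

0.156078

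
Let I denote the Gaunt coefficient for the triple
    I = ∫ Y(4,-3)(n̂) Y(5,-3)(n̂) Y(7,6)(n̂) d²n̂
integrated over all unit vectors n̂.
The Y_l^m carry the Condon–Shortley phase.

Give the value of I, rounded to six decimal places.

0.136138

Rules hold: Σm=0, L=16 even, 1≤7≤9.
N = 9·11·15 = 1485
Δ = 2!·6!·8!/17! = 1/6126120
Racah Σ t=0..2: t=0:+1/69120 t=1:−1/20736 t=2:+1/69120 = -1/51840
⇒ 3j(4 5 7; 0 0 0)² = 280/21879, sgn +1
Racah Σ t=1..2: t=1:−1/3628800 t=2:+1/9676800 = -1/5806080
⇒ 3j(4 5 7; -3 -3 6)² = 5/408, sgn +1
4πI² = N·(3j₀)²·(3jₘ)² = 875/3757
I = +1·√(0.232899/4π) = 0.13613773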